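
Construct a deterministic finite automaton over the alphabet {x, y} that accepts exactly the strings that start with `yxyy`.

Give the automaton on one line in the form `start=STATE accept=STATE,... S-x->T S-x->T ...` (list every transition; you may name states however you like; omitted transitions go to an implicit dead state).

Check the first 4 symbols one by one: A through D record how many have matched `yxyy` so far; any wrong symbol goes to the dead state F. After all 4 match we enter the accepting sink E.
       x  y 
>  A   F  B 
   B   C  F 
   C   F  D 
   D   F  E 
 * E   E  E 
   F   F  F 
(> = start, * = accepting)

start=A accept=E A-x->F A-y->B B-x->C B-y->F C-x->F C-y->D D-x->F D-y->E E-x->E E-y->E F-x->F F-y->F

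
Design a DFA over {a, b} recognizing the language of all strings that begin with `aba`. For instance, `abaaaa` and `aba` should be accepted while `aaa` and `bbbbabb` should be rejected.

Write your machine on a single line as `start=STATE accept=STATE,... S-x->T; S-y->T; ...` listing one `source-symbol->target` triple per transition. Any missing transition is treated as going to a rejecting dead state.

Walk along `aba` while the input agrees: from q0 take `a` to q1, and so on. Any deviation drops to the rejecting sink q4. Once q3 is reached the prefix is confirmed and every continuation is accepted.
        a   b  
>  q0   q1  q4 
   q1   q4  q2 
   q2   q3  q4 
 * q3   q3  q3 
   q4   q4  q4 
(> = start, * = accepting)

start=q0; accept=q3; q0-a->q1; q0-b->q4; q1-a->q4; q1-b->q2; q2-a->q3; q2-b->q4; q3-a->q3; q3-b->q3; q4-a->q4; q4-b->q4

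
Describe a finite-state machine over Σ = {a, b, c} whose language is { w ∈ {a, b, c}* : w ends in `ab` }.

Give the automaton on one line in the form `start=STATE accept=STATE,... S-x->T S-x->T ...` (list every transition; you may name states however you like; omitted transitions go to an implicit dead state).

start=S0 accept=S2 S0-a->S1 S0-b->S0 S0-c->S0 S1-a->S1 S1-b->S2 S1-c->S0 S2-a->S1 S2-b->S0 S2-c->S0

Let each state record the length of the longest suffix of the input read so far that is also a prefix of `ab`. S1 means the last symbol is `a`; S2 means the last 2 symbols are `ab`. Accept only at S2, where the string currently ends in `ab`.
3 states suffice.
        a   b   c  
>  S0   S1  S0  S0 
   S1   S1  S2  S0 
 * S2   S1  S0  S0 
(> = start, * = accepting)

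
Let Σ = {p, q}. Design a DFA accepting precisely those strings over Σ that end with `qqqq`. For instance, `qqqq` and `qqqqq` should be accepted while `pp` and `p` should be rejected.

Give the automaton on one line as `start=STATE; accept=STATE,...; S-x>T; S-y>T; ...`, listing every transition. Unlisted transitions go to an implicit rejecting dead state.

start=s0; accept=s4; s0-p>s0; s0-q>s1; s1-p>s0; s1-q>s2; s2-p>s0; s2-q>s3; s3-p>s0; s3-q>s4; s4-p>s0; s4-q>s4

Remember how much of `qqqq` the current input suffix matches. State s0 means no match yet; s1 means the last symbol is `q`; s2 means the last 2 symbols are `qq`; s3 means the last 3 symbols are `qqq`; s4 means the last 4 symbols are `qqqq`. Only s4 accepts. On a mismatch, fall back to the longest proper suffix that is still a prefix of `qqqq`.
        p   q  
>  s0   s0  s1 
   s1   s0  s2 
   s2   s0  s3 
   s3   s0  s4 
 * s4   s0  s4 
(> = start, * = accepting)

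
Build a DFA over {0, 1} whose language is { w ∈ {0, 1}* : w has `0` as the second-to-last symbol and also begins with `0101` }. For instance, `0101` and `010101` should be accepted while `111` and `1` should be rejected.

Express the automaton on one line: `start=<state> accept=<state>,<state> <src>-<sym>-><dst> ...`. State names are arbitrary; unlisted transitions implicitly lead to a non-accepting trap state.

start=s0 accept=s5,s8 s0-0->s1 s0-1->s2 s1-0->s2 s1-1->s3 s2-0->s2 s2-1->s2 s3-0->s4 s3-1->s2 s4-0->s2 s4-1->s5 s5-0->s6 s5-1->s7 s6-0->s8 s6-1->s5 s7-0->s6 s7-1->s7 s8-0->s8 s8-1->s5

Handle the two conditions separately and then intersect. One (7 states) tracks the last 2 symbols read; the other (6 states) tracks whether the input so far still matches the prefix `0101`. Each combined state is a pair, one component from each; accept when both components accept. Equivalent product states are then merged.
With 9 states:
        0   1  
>  s0   s1  s2 
   s1   s2  s3 
   s2   s2  s2 
   s3   s4  s2 
   s4   s2  s5 
 * s5   s6  s7 
   s6   s8  s5 
   s7   s6  s7 
 * s8   s8  s5 
(> = start, * = accepting)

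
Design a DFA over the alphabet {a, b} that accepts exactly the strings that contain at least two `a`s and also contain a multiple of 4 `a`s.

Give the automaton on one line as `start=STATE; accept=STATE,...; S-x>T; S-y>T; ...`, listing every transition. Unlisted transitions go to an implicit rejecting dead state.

Handle the two conditions separately and then intersect. One (4 states) tracks the count of `a`s, saturating at 3; the other (4 states) tracks the count of `a`s modulo 4. Each combined state is a pair, one component from each; accept when both components accept. Minimizing collapses redundant product states.
        a   b  
>  S0   S1  S0 
   S1   S2  S1 
   S2   S3  S2 
   S3   S4  S3 
 * S4   S1  S4 
(> = start, * = accepting)

start=S0; accept=S4; S0-a>S1; S0-b>S0; S1-a>S2; S1-b>S1; S2-a>S3; S2-b>S2; S3-a>S4; S3-b>S3; S4-a>S1; S4-b>S4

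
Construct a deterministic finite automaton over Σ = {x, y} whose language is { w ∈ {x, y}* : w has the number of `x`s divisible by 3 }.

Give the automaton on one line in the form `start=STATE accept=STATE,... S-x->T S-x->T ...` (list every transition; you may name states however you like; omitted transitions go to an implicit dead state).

Keep the running count of `x`s modulo 3: each `x` advances along the cycle q0 → q1 → q2 → q0 while other symbols loop. Accept at q0.
3 states suffice.
        x   y  
>* q0   q1  q0 
   q1   q2  q1 
   q2   q0  q2 
(> = start, * = accepting)

start=q0 accept=q0 q0-x->q1 q0-y->q0 q1-x->q2 q1-y->q1 q2-x->q0 q2-y->q2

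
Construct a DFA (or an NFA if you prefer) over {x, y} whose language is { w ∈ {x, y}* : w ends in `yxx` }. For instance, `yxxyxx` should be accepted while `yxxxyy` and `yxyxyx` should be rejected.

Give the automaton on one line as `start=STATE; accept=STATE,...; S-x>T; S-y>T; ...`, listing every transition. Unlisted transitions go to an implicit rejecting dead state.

Let each state record the length of the longest suffix of the input read so far that is also a prefix of `yxx`. s1 means the last symbol is `y`; s2 means the last 2 symbols are `yx`; s3 means the last 3 symbols are `yxx`. Accept only at s3, where the string currently ends in `yxx`.
        x   y  
>  s0   s0  s1 
   s1   s2  s1 
   s2   s3  s1 
 * s3   s0  s1 
(> = start, * = accepting)

start=s0; accept=s3; s0-x>s0; s0-y>s1; s1-x>s2; s1-y>s1; s2-x>s3; s2-y>s1; s3-x>s0; s3-y>s1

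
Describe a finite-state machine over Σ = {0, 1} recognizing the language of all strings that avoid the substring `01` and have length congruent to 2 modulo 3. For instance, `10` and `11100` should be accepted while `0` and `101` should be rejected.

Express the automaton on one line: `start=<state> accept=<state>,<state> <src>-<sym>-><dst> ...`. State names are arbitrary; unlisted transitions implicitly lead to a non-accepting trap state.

start=s0 accept=s3,s5 s0-0->s1 s0-1->s2 s1-0->s3 s1-1->s4 s2-0->s3 s2-1->s5 s3-0->s6 s3-1->s4 s4-0->s4 s4-1->s4 s5-0->s6 s5-1->s0 s6-0->s1 s6-1->s4

Build one automaton per condition and run them in lockstep. The first has 3 states tracking partial matches of the forbidden pattern `01`; the second has 3 states tracking the input length modulo 3. A product state is a pair (one from each), accepting exactly when both do. After merging equivalent states the machine shrinks.
        0   1  
>  s0   s1  s2 
   s1   s3  s4 
   s2   s3  s5 
 * s3   s6  s4 
   s4   s4  s4 
 * s5   s6  s0 
   s6   s1  s4 
(> = start, * = accepting)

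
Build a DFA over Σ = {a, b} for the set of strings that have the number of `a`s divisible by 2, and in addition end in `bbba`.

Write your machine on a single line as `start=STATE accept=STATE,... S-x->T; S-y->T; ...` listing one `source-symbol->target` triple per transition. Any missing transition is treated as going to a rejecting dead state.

start=S0; accept=S5; S0-a->S1; S0-b->S0; S1-a->S0; S1-b->S2; S2-a->S0; S2-b->S3; S3-a->S0; S3-b->S4; S4-a->S5; S4-b->S4; S5-a->S1; S5-b->S0

Handle the two conditions separately and then intersect. One (2 states) tracks the count of `a`s modulo 2; the other (5 states) tracks how much of the suffix `bbba` has currently been matched. Each combined state is a pair, one component from each; accept when both components accept. Equivalent product states are then merged.
With 6 states:
        a   b  
>  S0   S1  S0 
   S1   S0  S2 
   S2   S0  S3 
   S3   S0  S4 
   S4   S5  S4 
 * S5   S1  S0 
(> = start, * = accepting)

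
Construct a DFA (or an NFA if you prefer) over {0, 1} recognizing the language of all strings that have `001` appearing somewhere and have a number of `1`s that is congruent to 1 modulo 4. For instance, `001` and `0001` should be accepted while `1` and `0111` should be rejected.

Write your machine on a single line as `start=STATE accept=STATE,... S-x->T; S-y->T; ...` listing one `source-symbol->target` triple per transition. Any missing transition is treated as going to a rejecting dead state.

start=q0; accept=q6; q0-0->q1; q0-1->q2; q1-0->q3; q1-1->q2; q2-0->q4; q2-1->q5; q3-0->q3; q3-1->q6; q4-0->q7; q4-1->q5; q5-0->q8; q5-1->q9; q6-0->q6; q6-1->q10; q7-0->q7; q7-1->q10; q8-0->q11; q8-1->q9; q9-0->q12; q9-1->q0; q10-0->q10; q10-1->q13; q11-0->q11; q11-1->q13; q12-0->q14; q12-1->q0; q13-0->q13; q13-1->q15; q14-0->q14; q14-1->q15; q15-0->q15; q15-1->q6

Build one automaton per condition and run them in lockstep. One (4 states) tracks whether and how much of `001` has been seen; the other (4 states) tracks the count of `1`s modulo 4. Each combined state is a pair, one component from each; accept when both components accept.
With 16 states:
          0    1  
>  q0     q1   q2 
   q1     q3   q2 
   q2     q4   q5 
   q3     q3   q6 
   q4     q7   q5 
   q5     q8   q9 
 * q6     q6  q10 
   q7     q7  q10 
   q8    q11   q9 
   q9    q12   q0 
   q10   q10  q13 
   q11   q11  q13 
   q12   q14   q0 
   q13   q13  q15 
   q14   q14  q15 
   q15   q15   q6 
(> = start, * = accepting)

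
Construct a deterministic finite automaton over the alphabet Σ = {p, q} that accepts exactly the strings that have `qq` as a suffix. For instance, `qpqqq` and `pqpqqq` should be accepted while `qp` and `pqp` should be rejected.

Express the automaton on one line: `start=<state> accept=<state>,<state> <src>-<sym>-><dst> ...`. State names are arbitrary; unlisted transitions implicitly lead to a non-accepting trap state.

Remember how much of `qq` the current input suffix matches. State A means no match yet; B means the last symbol is `q`; C means the last 2 symbols are `qq`. Only C accepts. On a mismatch, fall back to the longest proper suffix that is still a prefix of `qq`.
3 states suffice.
       p  q 
>  A   A  B 
   B   A  C 
 * C   A  C 
(> = start, * = accepting)

start=A accept=C A-p->A A-q->B B-p->A B-q->C C-p->A C-q->C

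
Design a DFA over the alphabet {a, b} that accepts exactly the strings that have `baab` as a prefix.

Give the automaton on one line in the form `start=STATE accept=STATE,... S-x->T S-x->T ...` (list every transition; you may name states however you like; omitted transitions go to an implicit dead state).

Walk along `baab` while the input agrees: from q0 take `b` to q1, and so on. Any deviation drops to the rejecting sink q5. Once q4 is reached the prefix is confirmed and every continuation is accepted.
        a   b  
>  q0   q5  q1 
   q1   q2  q5 
   q2   q3  q5 
   q3   q5  q4 
 * q4   q4  q4 
   q5   q5  q5 
(> = start, * = accepting)

start=q0 accept=q4 q0-a->q5 q0-b->q1 q1-a->q2 q1-b->q5 q2-a->q3 q2-b->q5 q3-a->q5 q3-b->q4 q4-a->q4 q4-b->q4 q5-a->q5 q5-b->q5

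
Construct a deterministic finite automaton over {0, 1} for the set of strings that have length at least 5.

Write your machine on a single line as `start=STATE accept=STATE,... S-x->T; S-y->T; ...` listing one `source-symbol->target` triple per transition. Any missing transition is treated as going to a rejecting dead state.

start=s0; accept=s5,s6; s0-0->s1; s0-1->s1; s1-0->s2; s1-1->s2; s2-0->s3; s2-1->s3; s3-0->s4; s3-1->s4; s4-0->s5; s4-1->s5; s5-0->s6; s5-1->s6; s6-0->s6; s6-1->s6

Count input length up to 6: every symbol moves from s0 toward s6, which means 'more than 5' and absorbs. Accept from {s5, s6}.
        0   1  
>  s0   s1  s1 
   s1   s2  s2 
   s2   s3  s3 
   s3   s4  s4 
   s4   s5  s5 
 * s5   s6  s6 
 * s6   s6  s6 
(> = start, * = accepting)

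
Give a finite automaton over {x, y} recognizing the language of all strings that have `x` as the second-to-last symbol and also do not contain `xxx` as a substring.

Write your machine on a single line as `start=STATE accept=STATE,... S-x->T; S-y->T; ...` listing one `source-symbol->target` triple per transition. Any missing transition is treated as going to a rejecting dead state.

start=S0; accept=S3,S4; S0-x->S1; S0-y->S2; S1-x->S3; S1-y->S4; S2-x->S5; S2-y->S6; S3-x->S7; S3-y->S4; S4-x->S5; S4-y->S6; S5-x->S3; S5-y->S4; S6-x->S5; S6-y->S6; S7-x->S7; S7-y->S8; S8-x->S9; S8-y->S10; S9-x->S7; S9-y->S8; S10-x->S9; S10-y->S10

Handle the two conditions separately and then intersect. The first has 7 states tracking the last 2 symbols read; the second has 4 states tracking partial matches of the forbidden pattern `xxx`. A product state is a pair (one from each), accepting exactly when both do.
11 states suffice.
          x    y  
>  S0     S1   S2 
   S1     S3   S4 
   S2     S5   S6 
 * S3     S7   S4 
 * S4     S5   S6 
   S5     S3   S4 
   S6     S5   S6 
   S7     S7   S8 
   S8     S9  S10 
   S9     S7   S8 
   S10    S9  S10 
(> = start, * = accepting)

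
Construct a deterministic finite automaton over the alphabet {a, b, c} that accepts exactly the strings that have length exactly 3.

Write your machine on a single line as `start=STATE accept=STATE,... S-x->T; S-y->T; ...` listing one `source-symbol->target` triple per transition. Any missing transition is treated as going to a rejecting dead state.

Count input length up to 4: every symbol moves from S0 toward S4, which means 'more than 3' and absorbs. Accept from {S3}.
With 5 states:
        a   b   c  
>  S0   S1  S1  S1 
   S1   S2  S2  S2 
   S2   S3  S3  S3 
 * S3   S4  S4  S4 
   S4   S4  S4  S4 
(> = start, * = accepting)

start=S0; accept=S3; S0-a->S1; S0-b->S1; S0-c->S1; S1-a->S2; S1-b->S2; S1-c->S2; S2-a->S3; S2-b->S3; S2-c->S3; S3-a->S4; S3-b->S4; S3-c->S4; S4-a->S4; S4-b->S4; S4-c->S4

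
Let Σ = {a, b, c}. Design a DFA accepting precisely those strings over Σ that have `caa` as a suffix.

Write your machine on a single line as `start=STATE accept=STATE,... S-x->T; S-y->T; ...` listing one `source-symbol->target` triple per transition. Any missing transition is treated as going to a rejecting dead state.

Remember how much of `caa` the current input suffix matches. State S0 means no match yet; S1 means the last symbol is `c`; S2 means the last 2 symbols are `ca`; S3 means the last 3 symbols are `caa`. Only S3 accepts. On a mismatch, fall back to the longest proper suffix that is still a prefix of `caa`.
        a   b   c  
>  S0   S0  S0  S1 
   S1   S2  S0  S1 
   S2   S3  S0  S1 
 * S3   S0  S0  S1 
(> = start, * = accepting)

start=S0; accept=S3; S0-a->S0; S0-b->S0; S0-c->S1; S1-a->S2; S1-b->S0; S1-c->S1; S2-a->S3; S2-b->S0; S2-c->S1; S3-a->S0; S3-b->S0; S3-c->S1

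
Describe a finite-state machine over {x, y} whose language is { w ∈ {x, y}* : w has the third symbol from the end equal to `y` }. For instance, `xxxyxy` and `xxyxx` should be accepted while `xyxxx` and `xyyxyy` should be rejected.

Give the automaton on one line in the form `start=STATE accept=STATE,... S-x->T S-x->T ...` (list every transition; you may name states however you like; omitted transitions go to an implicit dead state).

A DFA must remember the last 3 symbols (since which symbol is third-to-last isn't known until the input ends). Use one state per possible window of the last ≤3 symbols; accept from those whose window starts with `y`.
          x    y  
>  s0     s1   s2 
   s1     s3   s4 
   s2     s5   s6 
   s3     s7   s8 
   s4     s9  s10 
   s5    s11  s12 
   s6    s13  s14 
   s7     s7   s8 
   s8     s9  s10 
   s9    s11  s12 
   s10   s13  s14 
 * s11    s7   s8 
 * s12    s9  s10 
 * s13   s11  s12 
 * s14   s13  s14 
(> = start, * = accepting)

start=s0 accept=s11,s12,s13,s14 s0-x->s1 s0-y->s2 s1-x->s3 s1-y->s4 s2-x->s5 s2-y->s6 s3-x->s7 s3-y->s8 s4-x->s9 s4-y->s10 s5-x->s11 s5-y->s12 s6-x->s13 s6-y->s14 s7-x->s7 s7-y->s8 s8-x->s9 s8-y->s10 s9-x->s11 s9-y->s12 s10-x->s13 s10-y->s14 s11-x->s7 s11-y->s8 s12-x->s9 s12-y->s10 s13-x->s11 s13-y->s12 s14-x->s13 s14-y->s14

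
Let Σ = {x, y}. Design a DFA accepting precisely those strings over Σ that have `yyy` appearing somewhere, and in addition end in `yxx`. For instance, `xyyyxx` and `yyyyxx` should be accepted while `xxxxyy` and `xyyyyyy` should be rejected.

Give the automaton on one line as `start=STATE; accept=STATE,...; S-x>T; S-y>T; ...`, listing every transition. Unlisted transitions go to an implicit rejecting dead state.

Build one automaton per condition and run them in lockstep. The first has 4 states tracking whether and how much of `yyy` has been seen; the second has 4 states tracking how much of the suffix `yxx` has currently been matched. A product state is a pair (one from each), accepting exactly when both do.
9 states suffice.
        x   y  
>  q0   q0  q1 
   q1   q2  q3 
   q2   q4  q1 
   q3   q2  q5 
   q4   q0  q1 
   q5   q6  q5 
   q6   q7  q5 
 * q7   q8  q5 
   q8   q8  q5 
(> = start, * = accepting)

start=q0; accept=q7; q0-x>q0; q0-y>q1; q1-x>q2; q1-y>q3; q2-x>q4; q2-y>q1; q3-x>q2; q3-y>q5; q4-x>q0; q4-y>q1; q5-x>q6; q5-y>q5; q6-x>q7; q6-y>q5; q7-x>q8; q7-y>q5; q8-x>q8; q8-y>q5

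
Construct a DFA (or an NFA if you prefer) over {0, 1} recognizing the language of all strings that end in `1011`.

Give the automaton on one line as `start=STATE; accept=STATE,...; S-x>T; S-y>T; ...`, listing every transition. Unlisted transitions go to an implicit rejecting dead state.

Remember how much of `1011` the current input suffix matches. State A means no match yet; B means the last symbol is `1`; C means the last 2 symbols are `10`; D means the last 3 symbols are `101`; E means the last 4 symbols are `1011`. Only E accepts. On a mismatch, fall back to the longest proper suffix that is still a prefix of `1011`.
A 5-state machine:
       0  1 
>  A   A  B 
   B   C  B 
   C   A  D 
   D   C  E 
 * E   C  B 
(> = start, * = accepting)

start=A; accept=E; A-0>A; A-1>B; B-0>C; B-1>B; C-0>A; C-1>D; D-0>C; D-1>E; E-0>C; E-1>B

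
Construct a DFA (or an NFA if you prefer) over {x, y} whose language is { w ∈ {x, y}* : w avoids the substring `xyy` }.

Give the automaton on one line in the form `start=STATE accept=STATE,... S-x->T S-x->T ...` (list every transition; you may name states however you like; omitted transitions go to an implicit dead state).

start=q0 accept=q0,q1,q2 q0-x->q1 q0-y->q0 q1-x->q1 q1-y->q2 q2-x->q1 q2-y->q3 q3-x->q3 q3-y->q3

Track partial matches of the forbidden pattern `xyy`. State q3 is a dead state reached once `xyy` has occurred; every other state accepts. q0 means no part of `xyy` is currently matched.
A 4-state machine:
        x   y  
>* q0   q1  q0 
 * q1   q1  q2 
 * q2   q1  q3 
   q3   q3  q3 
(> = start, * = accepting)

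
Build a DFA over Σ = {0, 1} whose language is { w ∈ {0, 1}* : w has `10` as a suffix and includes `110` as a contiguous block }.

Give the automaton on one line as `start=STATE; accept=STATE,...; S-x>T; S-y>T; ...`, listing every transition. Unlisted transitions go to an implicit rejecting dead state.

Run two small machines in parallel and take their product. One (3 states) tracks how much of the suffix `10` has currently been matched; the other (4 states) tracks whether and how much of `110` has been seen. Each combined state is a pair, one component from each; accept when both components accept. After merging equivalent states the machine shrinks.
        0   1  
>  s0   s0  s1 
   s1   s0  s2 
   s2   s3  s2 
 * s3   s4  s2 
   s4   s4  s2 
(> = start, * = accepting)

start=s0; accept=s3; s0-0>s0; s0-1>s1; s1-0>s0; s1-1>s2; s2-0>s3; s2-1>s2; s3-0>s4; s3-1>s2; s4-0>s4; s4-1>s2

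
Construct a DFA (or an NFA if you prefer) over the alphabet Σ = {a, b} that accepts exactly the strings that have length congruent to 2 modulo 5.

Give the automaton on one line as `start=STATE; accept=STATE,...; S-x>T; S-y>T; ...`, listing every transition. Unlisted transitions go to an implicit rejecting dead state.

Only the length mod 5 matters, so use a 5-cycle: from any state, every input symbol moves to the next state, wrapping q4 back to q0. Mark q2 accepting.
        a   b  
>  q0   q1  q1 
   q1   q2  q2 
 * q2   q3  q3 
   q3   q4  q4 
   q4   q0  q0 
(> = start, * = accepting)

start=q0; accept=q2; q0-a>q1; q0-b>q1; q1-a>q2; q1-b>q2; q2-a>q3; q2-b>q3; q3-a>q4; q3-b>q4; q4-a>q0; q4-b>q0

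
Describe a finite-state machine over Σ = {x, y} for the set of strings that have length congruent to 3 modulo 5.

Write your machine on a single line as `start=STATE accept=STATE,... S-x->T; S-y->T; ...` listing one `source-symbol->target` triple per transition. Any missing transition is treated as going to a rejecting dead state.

start=s0; accept=s3; s0-x->s1; s0-y->s1; s1-x->s2; s1-y->s2; s2-x->s3; s2-y->s3; s3-x->s4; s3-y->s4; s4-x->s0; s4-y->s0

Only the length mod 5 matters, so use a 5-cycle: from any state, every input symbol moves to the next state, wrapping s4 back to s0. Mark s3 accepting.
        x   y  
>  s0   s1  s1 
   s1   s2  s2 
   s2   s3  s3 
 * s3   s4  s4 
   s4   s0  s0 
(> = start, * = accepting)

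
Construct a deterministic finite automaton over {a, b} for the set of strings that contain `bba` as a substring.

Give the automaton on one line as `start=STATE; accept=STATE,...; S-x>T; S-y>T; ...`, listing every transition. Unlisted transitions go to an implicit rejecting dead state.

Track how much of `bba` has been matched so far: state s0 is no progress, s3 is the absorbing accept state reached once `bba` has occurred. Intermediate states record partial matches; on a mismatch, fall back to the longest reusable overlap.
4 states suffice.
        a   b  
>  s0   s0  s1 
   s1   s0  s2 
   s2   s3  s2 
 * s3   s3  s3 
(> = start, * = accepting)

start=s0; accept=s3; s0-a>s0; s0-b>s1; s1-a>s0; s1-b>s2; s2-a>s3; s2-b>s2; s3-a>s3; s3-b>s3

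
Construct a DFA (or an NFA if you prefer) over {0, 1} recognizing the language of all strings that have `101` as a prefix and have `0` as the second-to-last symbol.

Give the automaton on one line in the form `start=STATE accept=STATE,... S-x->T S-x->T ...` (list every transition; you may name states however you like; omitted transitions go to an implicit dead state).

start=s0 accept=s4,s7 s0-0->s1 s0-1->s2 s1-0->s1 s1-1->s1 s2-0->s3 s2-1->s1 s3-0->s1 s3-1->s4 s4-0->s5 s4-1->s6 s5-0->s7 s5-1->s4 s6-0->s5 s6-1->s6 s7-0->s7 s7-1->s4

Run two small machines in parallel and take their product. One (5 states) tracks whether the input so far still matches the prefix `101`; the other (7 states) tracks the last 2 symbols read. Each combined state is a pair, one component from each; accept when both components accept. Minimizing collapses redundant product states.
An 8-state machine:
        0   1  
>  s0   s1  s2 
   s1   s1  s1 
   s2   s3  s1 
   s3   s1  s4 
 * s4   s5  s6 
   s5   s7  s4 
   s6   s5  s6 
 * s7   s7  s4 
(> = start, * = accepting)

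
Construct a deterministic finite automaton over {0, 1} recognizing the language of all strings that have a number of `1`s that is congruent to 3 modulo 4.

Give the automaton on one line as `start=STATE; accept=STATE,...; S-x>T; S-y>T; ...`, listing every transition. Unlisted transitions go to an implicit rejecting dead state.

The only thing that matters is how many `1`s have appeared, reduced mod 4. Use one state per residue: A for 0, …, D for 3. Reading `1` moves to the next residue; anything else stays put. D is accepting.
With 4 states:
       0  1 
>  A   A  B 
   B   B  C 
   C   C  D 
 * D   D  A 
(> = start, * = accepting)

start=A; accept=D; A-0>A; A-1>B; B-0>B; B-1>C; C-0>C; C-1>D; D-0>D; D-1>A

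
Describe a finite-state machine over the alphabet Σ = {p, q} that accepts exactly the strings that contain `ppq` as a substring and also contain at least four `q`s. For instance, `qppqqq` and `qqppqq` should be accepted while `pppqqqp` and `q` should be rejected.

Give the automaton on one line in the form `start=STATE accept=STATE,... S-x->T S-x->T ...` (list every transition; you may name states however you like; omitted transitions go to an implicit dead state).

Build one automaton per condition and run them in lockstep. One (4 states) tracks whether and how much of `ppq` has been seen; the other (6 states) tracks the count of `q`s, saturating at 5. Each combined state is a pair, one component from each; accept when both components accept. Equivalent product states are then merged.
13 states suffice.
          p    q  
>  s0     s1   s2 
   s1     s3   s2 
   s2     s4   s5 
   s3     s3   s6 
   s4     s6   s5 
   s5     s7   s8 
   s6     s6   s9 
   s7     s9   s8 
   s8    s10   s8 
   s9     s9  s11 
   s10   s11   s8 
   s11   s11  s12 
 * s12   s12  s12 
(> = start, * = accepting)

start=s0 accept=s12 s0-p->s1 s0-q->s2 s1-p->s3 s1-q->s2 s2-p->s4 s2-q->s5 s3-p->s3 s3-q->s6 s4-p->s6 s4-q->s5 s5-p->s7 s5-q->s8 s6-p->s6 s6-q->s9 s7-p->s9 s7-q->s8 s8-p->s10 s8-q->s8 s9-p->s9 s9-q->s11 s10-p->s11 s10-q->s8 s11-p->s11 s11-q->s12 s12-p->s12 s12-q->s12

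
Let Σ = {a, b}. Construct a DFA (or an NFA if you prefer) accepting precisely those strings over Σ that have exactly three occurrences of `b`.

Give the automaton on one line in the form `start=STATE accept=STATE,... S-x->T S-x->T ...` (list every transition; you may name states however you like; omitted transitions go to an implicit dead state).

start=s0 accept=s3 s0-a->s0 s0-b->s1 s1-a->s1 s1-b->s2 s2-a->s2 s2-b->s3 s3-a->s3 s3-b->s4 s4-a->s4 s4-b->s4

Count `b`s, saturating at 4: states s0 through s3 mean 0 through 3 `b`s seen; s4 means more than 3. Each `b` increments (capped at s4); other symbols loop. Accept from {s3}.
With 5 states:
        a   b  
>  s0   s0  s1 
   s1   s1  s2 
   s2   s2  s3 
 * s3   s3  s4 
   s4   s4  s4 
(> = start, * = accepting)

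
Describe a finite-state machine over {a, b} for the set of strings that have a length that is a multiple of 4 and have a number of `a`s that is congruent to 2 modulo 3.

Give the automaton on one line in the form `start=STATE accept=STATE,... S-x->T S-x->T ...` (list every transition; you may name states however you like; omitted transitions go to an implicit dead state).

Handle the two conditions separately and then intersect. One (4 states) tracks the input length modulo 4; the other (3 states) tracks the count of `a`s modulo 3. Each combined state is a pair, one component from each; accept when both components accept.
          a    b  
>  s0     s1   s2 
   s1     s3   s4 
   s2     s4   s5 
   s3     s6   s7 
   s4     s7   s8 
   s5     s8   s6 
   s6     s9   s0 
   s7     s0  s10 
   s8    s10   s9 
   s9    s11   s1 
 * s10    s2  s11 
   s11    s5   s3 
(> = start, * = accepting)

start=s0 accept=s10 s0-a->s1 s0-b->s2 s1-a->s3 s1-b->s4 s2-a->s4 s2-b->s5 s3-a->s6 s3-b->s7 s4-a->s7 s4-b->s8 s5-a->s8 s5-b->s6 s6-a->s9 s6-b->s0 s7-a->s0 s7-b->s10 s8-a->s10 s8-b->s9 s9-a->s11 s9-b->s1 s10-a->s2 s10-b->s11 s11-a->s5 s11-b->s3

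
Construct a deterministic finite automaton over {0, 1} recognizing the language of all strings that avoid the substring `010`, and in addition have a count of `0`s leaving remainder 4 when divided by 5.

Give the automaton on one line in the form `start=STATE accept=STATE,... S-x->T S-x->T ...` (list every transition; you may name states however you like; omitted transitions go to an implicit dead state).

start=S0 accept=S8,S12,S15 S0-0->S1 S0-1->S0 S1-0->S2 S1-1->S3 S2-0->S4 S2-1->S5 S3-0->S6 S3-1->S7 S4-0->S8 S4-1->S9 S5-0->S6 S5-1->S10 S6-0->S6 S6-1->S6 S7-0->S2 S7-1->S7 S8-0->S11 S8-1->S12 S9-0->S6 S9-1->S13 S10-0->S4 S10-1->S10 S11-0->S1 S11-1->S14 S12-0->S6 S12-1->S15 S13-0->S8 S13-1->S13 S14-0->S6 S14-1->S0 S15-0->S11 S15-1->S15

Build one automaton per condition and run them in lockstep. The first has 4 states tracking partial matches of the forbidden pattern `010`; the second has 5 states tracking the count of `0`s modulo 5. A product state is a pair (one from each), accepting exactly when both do. After merging equivalent states the machine shrinks.
          0    1  
>  S0     S1   S0 
   S1     S2   S3 
   S2     S4   S5 
   S3     S6   S7 
   S4     S8   S9 
   S5     S6  S10 
   S6     S6   S6 
   S7     S2   S7 
 * S8    S11  S12 
   S9     S6  S13 
   S10    S4  S10 
   S11    S1  S14 
 * S12    S6  S15 
   S13    S8  S13 
   S14    S6   S0 
 * S15   S11  S15 
(> = start, * = accepting)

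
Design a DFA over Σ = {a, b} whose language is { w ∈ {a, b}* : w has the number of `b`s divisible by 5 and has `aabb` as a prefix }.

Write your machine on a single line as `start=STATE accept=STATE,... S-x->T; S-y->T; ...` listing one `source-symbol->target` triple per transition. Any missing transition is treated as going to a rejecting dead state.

start=q0; accept=q8; q0-a->q1; q0-b->q2; q1-a->q3; q1-b->q2; q2-a->q2; q2-b->q2; q3-a->q2; q3-b->q4; q4-a->q2; q4-b->q5; q5-a->q5; q5-b->q6; q6-a->q6; q6-b->q7; q7-a->q7; q7-b->q8; q8-a->q8; q8-b->q9; q9-a->q9; q9-b->q5

Build one automaton per condition and run them in lockstep. One (5 states) tracks the count of `b`s modulo 5; the other (6 states) tracks whether the input so far still matches the prefix `aabb`. Each combined state is a pair, one component from each; accept when both components accept. After merging equivalent states the machine shrinks.
10 states suffice.
        a   b  
>  q0   q1  q2 
   q1   q3  q2 
   q2   q2  q2 
   q3   q2  q4 
   q4   q2  q5 
   q5   q5  q6 
   q6   q6  q7 
   q7   q7  q8 
 * q8   q8  q9 
   q9   q9  q5 
(> = start, * = accepting)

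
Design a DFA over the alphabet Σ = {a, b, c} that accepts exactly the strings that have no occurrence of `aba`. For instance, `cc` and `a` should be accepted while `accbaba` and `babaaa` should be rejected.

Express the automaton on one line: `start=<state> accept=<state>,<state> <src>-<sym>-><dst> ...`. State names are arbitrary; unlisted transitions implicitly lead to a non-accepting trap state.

start=S0 accept=S0,S1,S2 S0-a->S1 S0-b->S0 S0-c->S0 S1-a->S1 S1-b->S2 S1-c->S0 S2-a->S3 S2-b->S0 S2-c->S0 S3-a->S3 S3-b->S3 S3-c->S3

Track partial matches of the forbidden pattern `aba`. State S3 is a dead state reached once `aba` has occurred; every other state accepts. S0 means no part of `aba` is currently matched.
With 4 states:
        a   b   c  
>* S0   S1  S0  S0 
 * S1   S1  S2  S0 
 * S2   S3  S0  S0 
   S3   S3  S3  S3 
(> = start, * = accepting)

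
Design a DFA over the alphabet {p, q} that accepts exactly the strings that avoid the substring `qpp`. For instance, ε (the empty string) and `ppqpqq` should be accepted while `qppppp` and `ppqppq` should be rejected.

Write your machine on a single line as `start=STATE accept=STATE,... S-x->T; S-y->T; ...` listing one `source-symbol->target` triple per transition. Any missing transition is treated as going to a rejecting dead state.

This is the complement of 'contains `qpp`'. Use the same substring-matching states — s0 through s3 holding how much of `qpp` has just been matched — but flip the accepting set: everything except the trap s3 accepts.
        p   q  
>* s0   s0  s1 
 * s1   s2  s1 
 * s2   s3  s1 
   s3   s3  s3 
(> = start, * = accepting)

start=s0; accept=s0,s1,s2; s0-p->s0; s0-q->s1; s1-p->s2; s1-q->s1; s2-p->s3; s2-q->s1; s3-p->s3; s3-q->s3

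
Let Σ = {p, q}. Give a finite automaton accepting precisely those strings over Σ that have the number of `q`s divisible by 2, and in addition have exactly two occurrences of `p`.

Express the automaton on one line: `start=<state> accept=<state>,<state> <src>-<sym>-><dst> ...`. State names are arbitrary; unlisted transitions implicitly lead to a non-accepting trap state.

start=S0 accept=S3 S0-p->S1 S0-q->S2 S1-p->S3 S1-q->S4 S2-p->S4 S2-q->S0 S3-p->S5 S3-q->S6 S4-p->S6 S4-q->S1 S5-p->S5 S5-q->S7 S6-p->S7 S6-q->S3 S7-p->S7 S7-q->S5

Build one automaton per condition and run them in lockstep. One (2 states) tracks the count of `q`s modulo 2; the other (4 states) tracks the count of `p`s, saturating at 3. Each combined state is a pair, one component from each; accept when both components accept.
With 8 states:
        p   q  
>  S0   S1  S2 
   S1   S3  S4 
   S2   S4  S0 
 * S3   S5  S6 
   S4   S6  S1 
   S5   S5  S7 
   S6   S7  S3 
   S7   S7  S5 
(> = start, * = accepting)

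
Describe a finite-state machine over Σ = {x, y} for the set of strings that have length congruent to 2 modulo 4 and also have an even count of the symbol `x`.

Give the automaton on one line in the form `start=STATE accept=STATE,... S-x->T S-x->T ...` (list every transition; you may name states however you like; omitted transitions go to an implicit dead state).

start=q0 accept=q3 q0-x->q1 q0-y->q2 q1-x->q3 q1-y->q4 q2-x->q4 q2-y->q3 q3-x->q5 q3-y->q6 q4-x->q6 q4-y->q5 q5-x->q0 q5-y->q7 q6-x->q7 q6-y->q0 q7-x->q2 q7-y->q1

Run two small machines in parallel and take their product. One (4 states) tracks the input length modulo 4; the other (2 states) tracks the count of `x`s modulo 2. Each combined state is a pair, one component from each; accept when both components accept.
8 states suffice.
        x   y  
>  q0   q1  q2 
   q1   q3  q4 
   q2   q4  q3 
 * q3   q5  q6 
   q4   q6  q5 
   q5   q0  q7 
   q6   q7  q0 
   q7   q2  q1 
(> = start, * = accepting)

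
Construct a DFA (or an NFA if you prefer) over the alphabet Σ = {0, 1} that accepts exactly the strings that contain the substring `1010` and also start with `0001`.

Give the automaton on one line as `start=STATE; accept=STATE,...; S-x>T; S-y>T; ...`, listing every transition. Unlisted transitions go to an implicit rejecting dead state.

start=q0; accept=q9; q0-0>q1; q0-1>q2; q1-0>q3; q1-1>q2; q2-0>q2; q2-1>q2; q3-0>q4; q3-1>q2; q4-0>q2; q4-1>q5; q5-0>q6; q5-1>q5; q6-0>q7; q6-1>q8; q7-0>q7; q7-1>q5; q8-0>q9; q8-1>q5; q9-0>q9; q9-1>q9

Run two small machines in parallel and take their product. One (5 states) tracks whether and how much of `1010` has been seen; the other (6 states) tracks whether the input so far still matches the prefix `0001`. Each combined state is a pair, one component from each; accept when both components accept. Equivalent product states are then merged.
        0   1  
>  q0   q1  q2 
   q1   q3  q2 
   q2   q2  q2 
   q3   q4  q2 
   q4   q2  q5 
   q5   q6  q5 
   q6   q7  q8 
   q7   q7  q5 
   q8   q9  q5 
 * q9   q9  q9 
(> = start, * = accepting)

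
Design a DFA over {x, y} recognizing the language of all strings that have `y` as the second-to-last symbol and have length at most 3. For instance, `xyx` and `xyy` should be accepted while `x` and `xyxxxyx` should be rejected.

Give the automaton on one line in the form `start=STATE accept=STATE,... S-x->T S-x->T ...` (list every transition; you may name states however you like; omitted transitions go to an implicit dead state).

start=s0 accept=s5,s6 s0-x->s1 s0-y->s2 s1-x->s3 s1-y->s4 s2-x->s5 s2-y->s6 s3-x->s3 s3-y->s3 s4-x->s5 s4-y->s5 s5-x->s3 s5-y->s3 s6-x->s5 s6-y->s5

Handle the two conditions separately and then intersect. One (7 states) tracks the last 2 symbols read; the other (5 states) tracks the input length, saturating at 4. Each combined state is a pair, one component from each; accept when both components accept. Equivalent product states are then merged.
A 7-state machine:
        x   y  
>  s0   s1  s2 
   s1   s3  s4 
   s2   s5  s6 
   s3   s3  s3 
   s4   s5  s5 
 * s5   s3  s3 
 * s6   s5  s5 
(> = start, * = accepting)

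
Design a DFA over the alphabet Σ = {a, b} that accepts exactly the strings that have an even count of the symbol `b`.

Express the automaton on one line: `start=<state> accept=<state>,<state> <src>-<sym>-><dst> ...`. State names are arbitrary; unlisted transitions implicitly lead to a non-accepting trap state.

The only thing that matters is how many `b`s have appeared, reduced mod 2. Use one state per residue: q0 for 0, …, q1 for 1. Reading `b` moves to the next residue; anything else stays put. q0 is accepting.
2 states suffice.
        a   b  
>* q0   q0  q1 
   q1   q1  q0 
(> = start, * = accepting)

start=q0 accept=q0 q0-a->q0 q0-b->q1 q1-a->q1 q1-b->q0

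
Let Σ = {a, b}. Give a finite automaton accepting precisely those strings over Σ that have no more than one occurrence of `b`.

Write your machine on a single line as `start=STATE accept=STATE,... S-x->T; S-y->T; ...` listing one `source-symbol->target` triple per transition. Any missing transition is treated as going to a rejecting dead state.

start=q0; accept=q0,q1; q0-a->q0; q0-b->q1; q1-a->q1; q1-b->q2; q2-a->q2; q2-b->q2

Only the number of `b`s matters, and only up to 2. Make a chain q0 → q1 → q2 advanced by each `b` (with q2 absorbing); every other symbol self-loops. The accepting set is {q0, q1}.
With 3 states:
        a   b  
>* q0   q0  q1 
 * q1   q1  q2 
   q2   q2  q2 
(> = start, * = accepting)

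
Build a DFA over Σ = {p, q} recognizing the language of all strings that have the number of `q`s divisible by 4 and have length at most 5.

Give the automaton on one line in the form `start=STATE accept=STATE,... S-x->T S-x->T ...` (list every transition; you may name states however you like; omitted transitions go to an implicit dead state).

start=S0 accept=S0,S1,S3,S6,S10,S12 S0-p->S1 S0-q->S2 S1-p->S3 S1-q->S4 S2-p->S4 S2-q->S5 S3-p->S6 S3-q->S7 S4-p->S7 S4-q->S8 S5-p->S8 S5-q->S9 S6-p->S10 S6-q->S7 S7-p->S7 S7-q->S7 S8-p->S7 S8-q->S11 S9-p->S11 S9-q->S10 S10-p->S12 S10-q->S7 S11-p->S7 S11-q->S12 S12-p->S7 S12-q->S7

Run two small machines in parallel and take their product. The first has 4 states tracking the count of `q`s modulo 4; the second has 7 states tracking the input length, saturating at 6. A product state is a pair (one from each), accepting exactly when both do. After merging equivalent states the machine shrinks.
          p    q  
>* S0     S1   S2 
 * S1     S3   S4 
   S2     S4   S5 
 * S3     S6   S7 
   S4     S7   S8 
   S5     S8   S9 
 * S6    S10   S7 
   S7     S7   S7 
   S8     S7  S11 
   S9    S11  S10 
 * S10   S12   S7 
   S11    S7  S12 
 * S12    S7   S7 
(> = start, * = accepting)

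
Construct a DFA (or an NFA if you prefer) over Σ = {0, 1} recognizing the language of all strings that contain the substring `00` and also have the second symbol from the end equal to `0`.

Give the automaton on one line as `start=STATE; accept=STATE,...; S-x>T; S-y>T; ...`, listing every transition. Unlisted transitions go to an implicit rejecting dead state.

Handle the two conditions separately and then intersect. The first has 3 states tracking whether and how much of `00` has been seen; the second has 7 states tracking the last 2 symbols read. A product state is a pair (one from each), accepting exactly when both do. Equivalent product states are then merged.
6 states suffice.
        0   1  
>  s0   s1  s0 
   s1   s2  s0 
 * s2   s2  s3 
 * s3   s4  s5 
   s4   s2  s3 
   s5   s4  s5 
(> = start, * = accepting)

start=s0; accept=s2,s3; s0-0>s1; s0-1>s0; s1-0>s2; s1-1>s0; s2-0>s2; s2-1>s3; s3-0>s4; s3-1>s5; s4-0>s2; s4-1>s3; s5-0>s4; s5-1>s5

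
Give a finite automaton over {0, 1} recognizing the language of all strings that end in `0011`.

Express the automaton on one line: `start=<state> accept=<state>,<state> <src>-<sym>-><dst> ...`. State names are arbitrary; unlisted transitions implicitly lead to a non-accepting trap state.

start=s0 accept=s4 s0-0->s1 s0-1->s0 s1-0->s2 s1-1->s0 s2-0->s2 s2-1->s3 s3-0->s1 s3-1->s4 s4-0->s1 s4-1->s0

Let each state record the length of the longest suffix of the input read so far that is also a prefix of `0011`. s1 means the last symbol is `0`; s2 means the last 2 symbols are `00`; s3 means the last 3 symbols are `001`; s4 means the last 4 symbols are `0011`. Accept only at s4, where the string currently ends in `0011`.
With 5 states:
        0   1  
>  s0   s1  s0 
   s1   s2  s0 
   s2   s2  s3 
   s3   s1  s4 
 * s4   s1  s0 
(> = start, * = accepting)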